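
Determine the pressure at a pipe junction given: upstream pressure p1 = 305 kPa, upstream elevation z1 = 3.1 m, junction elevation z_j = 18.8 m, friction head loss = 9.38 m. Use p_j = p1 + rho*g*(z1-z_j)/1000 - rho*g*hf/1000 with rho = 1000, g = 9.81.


Junction pressure: p_j = p1 + rho*g*(z1 - z_j)/1000 - rho*g*hf/1000.
Elevation term = 1000*9.81*(3.1 - 18.8)/1000 = -154.017 kPa.
Friction term = 1000*9.81*9.38/1000 = 92.018 kPa.
p_j = 305 + -154.017 - 92.018 = 58.97 kPa.

58.97


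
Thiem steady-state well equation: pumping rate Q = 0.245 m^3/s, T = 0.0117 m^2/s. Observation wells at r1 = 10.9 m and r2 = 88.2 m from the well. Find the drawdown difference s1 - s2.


Thiem equation: s1 - s2 = Q/(2*pi*T) * ln(r2/r1).
ln(r2/r1) = ln(88.2/10.9) = 2.0908.
Q/(2*pi*T) = 0.245 / (2*pi*0.0117) = 0.245 / 0.0735 = 3.3327.
s1 - s2 = 3.3327 * 2.0908 = 6.9682 m.

6.9682


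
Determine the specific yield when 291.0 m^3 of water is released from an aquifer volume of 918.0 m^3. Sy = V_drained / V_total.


Specific yield Sy = Volume drained / Total volume.
Sy = 291.0 / 918.0
   = 0.317.

0.317


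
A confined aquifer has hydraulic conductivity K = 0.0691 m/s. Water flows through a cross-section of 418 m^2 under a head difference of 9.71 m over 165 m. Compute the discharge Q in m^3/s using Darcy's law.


Darcy's law: Q = K * A * i, where i = dh/L.
Hydraulic gradient i = 9.71 / 165 = 0.058848.
Q = 0.0691 * 418 * 0.058848
  = 1.6998 m^3/s.

1.6998


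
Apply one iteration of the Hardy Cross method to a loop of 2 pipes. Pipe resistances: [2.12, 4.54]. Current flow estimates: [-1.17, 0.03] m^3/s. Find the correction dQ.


Numerator terms (r*Q*|Q|): 2.12*-1.17*|-1.17| = -2.9021; 4.54*0.03*|0.03| = 0.0041.
Sum of numerator = -2.898.
Denominator terms (r*|Q|): 2.12*|-1.17| = 2.4804; 4.54*|0.03| = 0.1362.
2 * sum of denominator = 2 * 2.6166 = 5.2332.
dQ = --2.898 / 5.2332 = 0.5538 m^3/s.

0.5538


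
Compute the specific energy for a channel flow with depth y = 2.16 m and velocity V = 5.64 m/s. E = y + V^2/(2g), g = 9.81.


Specific energy E = y + V^2/(2g).
Velocity head = V^2/(2g) = 5.64^2 / (2*9.81) = 31.8096 / 19.62 = 1.6213 m.
E = 2.16 + 1.6213 = 3.7813 m.

3.7813


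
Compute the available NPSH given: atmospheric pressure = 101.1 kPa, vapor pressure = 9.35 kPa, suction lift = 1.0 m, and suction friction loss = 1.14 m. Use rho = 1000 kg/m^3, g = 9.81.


NPSHa = p_atm/(rho*g) - z_s - hf_s - p_vap/(rho*g).
p_atm/(rho*g) = 101.1*1000 / (1000*9.81) = 10.306 m.
p_vap/(rho*g) = 9.35*1000 / (1000*9.81) = 0.953 m.
NPSHa = 10.306 - 1.0 - 1.14 - 0.953
      = 7.21 m.

7.21


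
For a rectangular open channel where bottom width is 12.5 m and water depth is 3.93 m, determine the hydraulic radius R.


For a rectangular section:
Flow area A = b * y = 12.5 * 3.93 = 49.12 m^2.
Wetted perimeter P = b + 2y = 12.5 + 2*3.93 = 20.36 m.
Hydraulic radius R = A/P = 49.12 / 20.36 = 2.4128 m.

2.4128


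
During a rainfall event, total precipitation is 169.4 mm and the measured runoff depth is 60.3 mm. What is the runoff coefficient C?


The runoff coefficient C = runoff depth / rainfall depth.
C = 60.3 / 169.4
  = 0.356.

0.356


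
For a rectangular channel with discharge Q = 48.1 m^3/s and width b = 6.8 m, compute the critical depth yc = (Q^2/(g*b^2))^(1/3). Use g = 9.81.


Using yc = (Q^2 / (g * b^2))^(1/3):
Q^2 = 48.1^2 = 2313.61.
g * b^2 = 9.81 * 6.8^2 = 9.81 * 46.24 = 453.61.
Q^2 / (g*b^2) = 2313.61 / 453.61 = 5.1004.
yc = 5.1004^(1/3) = 1.7213 m.

1.7213


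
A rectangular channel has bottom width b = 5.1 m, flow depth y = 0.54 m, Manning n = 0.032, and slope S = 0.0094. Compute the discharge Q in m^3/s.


For a rectangular channel, the cross-sectional area A = b * y = 5.1 * 0.54 = 2.75 m^2.
The wetted perimeter P = b + 2y = 5.1 + 2*0.54 = 6.18 m.
Hydraulic radius R = A/P = 2.75/6.18 = 0.4456 m.
Velocity V = (1/n)*R^(2/3)*S^(1/2) = (1/0.032)*0.4456^(2/3)*0.0094^(1/2) = 1.7677 m/s.
Discharge Q = A * V = 2.75 * 1.7677 = 4.868 m^3/s.

4.868


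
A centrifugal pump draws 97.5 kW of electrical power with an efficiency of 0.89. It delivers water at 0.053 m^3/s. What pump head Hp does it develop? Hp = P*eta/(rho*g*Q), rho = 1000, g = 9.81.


Pump head formula: Hp = P * eta / (rho * g * Q).
Numerator: P * eta = 97.5 * 1000 * 0.89 = 86775.0 W.
Denominator: rho * g * Q = 1000 * 9.81 * 0.053 = 519.93.
Hp = 86775.0 / 519.93 = 166.9 m.

166.9


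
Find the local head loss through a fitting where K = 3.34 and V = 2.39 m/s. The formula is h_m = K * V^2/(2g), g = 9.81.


Minor loss formula: h_m = K * V^2/(2g).
V^2 = 2.39^2 = 5.7121.
V^2/(2g) = 5.7121 / 19.62 = 0.2911 m.
h_m = 3.34 * 0.2911 = 0.9724 m.

0.9724


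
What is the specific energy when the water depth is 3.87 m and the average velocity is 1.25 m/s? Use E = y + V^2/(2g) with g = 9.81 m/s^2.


Specific energy E = y + V^2/(2g).
Velocity head = V^2/(2g) = 1.25^2 / (2*9.81) = 1.5625 / 19.62 = 0.0796 m.
E = 3.87 + 0.0796 = 3.9496 m.

3.9496


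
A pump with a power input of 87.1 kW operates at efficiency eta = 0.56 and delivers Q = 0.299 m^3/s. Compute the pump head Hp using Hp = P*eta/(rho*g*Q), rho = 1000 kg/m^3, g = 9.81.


Pump head formula: Hp = P * eta / (rho * g * Q).
Numerator: P * eta = 87.1 * 1000 * 0.56 = 48776.0 W.
Denominator: rho * g * Q = 1000 * 9.81 * 0.299 = 2933.19.
Hp = 48776.0 / 2933.19 = 16.63 m.

16.63


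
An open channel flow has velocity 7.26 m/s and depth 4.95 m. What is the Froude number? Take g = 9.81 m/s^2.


The Froude number is defined as Fr = V / sqrt(g*y).
g*y = 9.81 * 4.95 = 48.5595.
sqrt(g*y) = sqrt(48.5595) = 6.9685.
Fr = 7.26 / 6.9685 = 1.0418.

1.0418


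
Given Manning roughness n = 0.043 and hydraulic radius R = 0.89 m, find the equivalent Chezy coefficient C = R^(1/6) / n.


The Chezy coefficient relates to Manning's n through C = R^(1/6) / n.
R^(1/6) = 0.89^(1/6) = 0.980765.
C = 0.980765 / 0.043 = 22.81 m^(1/2)/s.

22.81


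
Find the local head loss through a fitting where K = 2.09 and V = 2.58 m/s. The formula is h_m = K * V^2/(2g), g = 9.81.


Minor loss formula: h_m = K * V^2/(2g).
V^2 = 2.58^2 = 6.6564.
V^2/(2g) = 6.6564 / 19.62 = 0.3393 m.
h_m = 2.09 * 0.3393 = 0.7091 m.

0.7091


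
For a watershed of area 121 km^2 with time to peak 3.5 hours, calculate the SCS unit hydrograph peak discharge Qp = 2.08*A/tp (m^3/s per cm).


SCS formula: Qp = 2.08 * A / tp.
Qp = 2.08 * 121 / 3.5
   = 251.68 / 3.5
   = 71.91 m^3/s per cm.

71.91


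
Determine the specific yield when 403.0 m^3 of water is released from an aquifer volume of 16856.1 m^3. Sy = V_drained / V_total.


Specific yield Sy = Volume drained / Total volume.
Sy = 403.0 / 16856.1
   = 0.0239.

0.0239


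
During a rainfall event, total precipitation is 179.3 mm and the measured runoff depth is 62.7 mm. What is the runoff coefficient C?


The runoff coefficient C = runoff depth / rainfall depth.
C = 62.7 / 179.3
  = 0.3497.

0.3497


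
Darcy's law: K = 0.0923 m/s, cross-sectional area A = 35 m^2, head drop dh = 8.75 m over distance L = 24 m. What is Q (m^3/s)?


Darcy's law: Q = K * A * i, where i = dh/L.
Hydraulic gradient i = 8.75 / 24 = 0.364583.
Q = 0.0923 * 35 * 0.364583
  = 1.1778 m^3/s.

1.1778


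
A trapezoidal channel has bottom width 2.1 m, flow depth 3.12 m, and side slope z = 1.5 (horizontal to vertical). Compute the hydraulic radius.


For a trapezoidal section with side slope z:
A = (b + z*y)*y = (2.1 + 1.5*3.12)*3.12 = 21.154 m^2.
P = b + 2*y*sqrt(1 + z^2) = 2.1 + 2*3.12*sqrt(1 + 1.5^2) = 13.349 m.
R = A/P = 21.154 / 13.349 = 1.5846 m.

1.5846


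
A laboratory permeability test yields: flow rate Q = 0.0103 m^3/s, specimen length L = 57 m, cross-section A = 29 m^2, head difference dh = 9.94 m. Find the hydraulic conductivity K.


From K = Q*L / (A*dh):
Numerator: Q*L = 0.0103 * 57 = 0.5871.
Denominator: A*dh = 29 * 9.94 = 288.26.
K = 0.5871 / 288.26 = 0.002037 m/s.

0.002037


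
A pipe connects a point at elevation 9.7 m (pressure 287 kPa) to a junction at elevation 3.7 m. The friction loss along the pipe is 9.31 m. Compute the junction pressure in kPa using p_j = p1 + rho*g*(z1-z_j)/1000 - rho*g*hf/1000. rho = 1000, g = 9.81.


Junction pressure: p_j = p1 + rho*g*(z1 - z_j)/1000 - rho*g*hf/1000.
Elevation term = 1000*9.81*(9.7 - 3.7)/1000 = 58.86 kPa.
Friction term = 1000*9.81*9.31/1000 = 91.331 kPa.
p_j = 287 + 58.86 - 91.331 = 254.53 kPa.

254.53


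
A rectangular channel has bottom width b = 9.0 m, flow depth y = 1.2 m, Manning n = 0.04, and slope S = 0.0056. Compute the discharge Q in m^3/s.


For a rectangular channel, the cross-sectional area A = b * y = 9.0 * 1.2 = 10.8 m^2.
The wetted perimeter P = b + 2y = 9.0 + 2*1.2 = 11.4 m.
Hydraulic radius R = A/P = 10.8/11.4 = 0.9474 m.
Velocity V = (1/n)*R^(2/3)*S^(1/2) = (1/0.04)*0.9474^(2/3)*0.0056^(1/2) = 1.8046 m/s.
Discharge Q = A * V = 10.8 * 1.8046 = 19.49 m^3/s.

19.49


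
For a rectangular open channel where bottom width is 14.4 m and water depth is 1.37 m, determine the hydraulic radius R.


For a rectangular section:
Flow area A = b * y = 14.4 * 1.37 = 19.73 m^2.
Wetted perimeter P = b + 2y = 14.4 + 2*1.37 = 17.14 m.
Hydraulic radius R = A/P = 19.73 / 17.14 = 1.151 m.

1.151


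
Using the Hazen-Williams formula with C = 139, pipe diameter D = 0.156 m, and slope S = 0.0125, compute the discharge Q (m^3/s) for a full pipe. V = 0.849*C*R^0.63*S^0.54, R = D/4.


For a full circular pipe, R = D/4 = 0.156/4 = 0.039 m.
V = 0.849 * 139 * 0.039^0.63 * 0.0125^0.54
  = 0.849 * 139 * 0.12953 * 0.093828
  = 1.4342 m/s.
Pipe area A = pi*D^2/4 = pi*0.156^2/4 = 0.0191 m^2.
Q = A * V = 0.0191 * 1.4342 = 0.0274 m^3/s.

0.0274


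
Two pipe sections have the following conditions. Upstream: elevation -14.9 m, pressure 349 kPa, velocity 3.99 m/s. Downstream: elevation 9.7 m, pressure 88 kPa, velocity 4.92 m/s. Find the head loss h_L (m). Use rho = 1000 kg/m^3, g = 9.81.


Total head at each section: H = z + p/(rho*g) + V^2/(2g).
H1 = -14.9 + 349*1000/(1000*9.81) + 3.99^2/(2*9.81)
   = -14.9 + 35.576 + 0.8114
   = 21.487 m.
H2 = 9.7 + 88*1000/(1000*9.81) + 4.92^2/(2*9.81)
   = 9.7 + 8.97 + 1.2338
   = 19.904 m.
h_L = H1 - H2 = 21.487 - 19.904 = 1.583 m.

1.583


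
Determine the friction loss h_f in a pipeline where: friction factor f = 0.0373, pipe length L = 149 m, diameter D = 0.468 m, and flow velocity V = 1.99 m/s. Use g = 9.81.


Darcy-Weisbach equation: h_f = f * (L/D) * V^2/(2g).
f * L/D = 0.0373 * 149/0.468 = 11.8754.
V^2/(2g) = 1.99^2 / (2*9.81) = 3.9601 / 19.62 = 0.2018 m.
h_f = 11.8754 * 0.2018 = 2.397 m.

2.397


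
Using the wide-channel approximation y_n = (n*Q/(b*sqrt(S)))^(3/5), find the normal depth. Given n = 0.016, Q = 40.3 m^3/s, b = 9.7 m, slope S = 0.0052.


We use the wide-channel approximation y_n = (n*Q/(b*sqrt(S)))^(3/5).
sqrt(S) = sqrt(0.0052) = 0.072111.
Numerator: n*Q = 0.016 * 40.3 = 0.6448.
Denominator: b*sqrt(S) = 9.7 * 0.072111 = 0.699477.
arg = 0.9218.
y_n = 0.9218^(3/5) = 0.9523 m.

0.9523


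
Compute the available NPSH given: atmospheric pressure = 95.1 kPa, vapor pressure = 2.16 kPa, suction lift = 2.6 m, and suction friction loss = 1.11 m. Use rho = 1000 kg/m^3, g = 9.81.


NPSHa = p_atm/(rho*g) - z_s - hf_s - p_vap/(rho*g).
p_atm/(rho*g) = 95.1*1000 / (1000*9.81) = 9.694 m.
p_vap/(rho*g) = 2.16*1000 / (1000*9.81) = 0.22 m.
NPSHa = 9.694 - 2.6 - 1.11 - 0.22
      = 5.76 m.

5.76


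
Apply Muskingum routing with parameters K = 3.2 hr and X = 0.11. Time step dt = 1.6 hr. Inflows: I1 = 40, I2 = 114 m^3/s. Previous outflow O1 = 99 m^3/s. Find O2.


Muskingum coefficients:
denom = 2*K*(1-X) + dt = 2*3.2*(1-0.11) + 1.6 = 7.296.
C0 = (dt - 2*K*X)/denom = (1.6 - 2*3.2*0.11)/7.296 = 0.1228.
C1 = (dt + 2*K*X)/denom = (1.6 + 2*3.2*0.11)/7.296 = 0.3158.
C2 = (2*K*(1-X) - dt)/denom = 0.5614.
O2 = C0*I2 + C1*I1 + C2*O1
   = 0.1228*114 + 0.3158*40 + 0.5614*99
   = 82.21 m^3/s.

82.21


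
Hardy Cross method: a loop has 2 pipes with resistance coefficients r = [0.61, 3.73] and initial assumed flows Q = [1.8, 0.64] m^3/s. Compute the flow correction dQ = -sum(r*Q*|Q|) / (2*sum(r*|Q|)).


Numerator terms (r*Q*|Q|): 0.61*1.8*|1.8| = 1.9764; 3.73*0.64*|0.64| = 1.5278.
Sum of numerator = 3.5042.
Denominator terms (r*|Q|): 0.61*|1.8| = 1.098; 3.73*|0.64| = 2.3872.
2 * sum of denominator = 2 * 3.4852 = 6.9704.
dQ = -3.5042 / 6.9704 = -0.5027 m^3/s.

-0.5027


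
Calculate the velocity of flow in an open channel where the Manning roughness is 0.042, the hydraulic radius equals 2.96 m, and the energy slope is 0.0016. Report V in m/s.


Manning's equation gives V = (1/n) * R^(2/3) * S^(1/2).
First, compute R^(2/3) = 2.96^(2/3) = 2.0616.
Next, S^(1/2) = 0.0016^(1/2) = 0.04.
Then 1/n = 1/0.042 = 23.81.
V = 23.81 * 2.0616 * 0.04 = 1.9634 m/s.

1.9634


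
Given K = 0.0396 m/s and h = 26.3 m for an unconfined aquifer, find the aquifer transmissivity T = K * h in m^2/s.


Transmissivity is defined as T = K * h.
T = 0.0396 * 26.3
  = 1.0415 m^2/s.

1.0415


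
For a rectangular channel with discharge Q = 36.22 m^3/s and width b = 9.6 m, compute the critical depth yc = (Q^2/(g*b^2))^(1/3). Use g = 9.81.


Using yc = (Q^2 / (g * b^2))^(1/3):
Q^2 = 36.22^2 = 1311.89.
g * b^2 = 9.81 * 9.6^2 = 9.81 * 92.16 = 904.09.
Q^2 / (g*b^2) = 1311.89 / 904.09 = 1.4511.
yc = 1.4511^(1/3) = 1.1321 m.

1.1321


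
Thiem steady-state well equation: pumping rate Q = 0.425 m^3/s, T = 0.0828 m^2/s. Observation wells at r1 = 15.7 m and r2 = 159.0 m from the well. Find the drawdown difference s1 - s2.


Thiem equation: s1 - s2 = Q/(2*pi*T) * ln(r2/r1).
ln(r2/r1) = ln(159.0/15.7) = 2.3152.
Q/(2*pi*T) = 0.425 / (2*pi*0.0828) = 0.425 / 0.5202 = 0.8169.
s1 - s2 = 0.8169 * 2.3152 = 1.8914 m.

1.8914


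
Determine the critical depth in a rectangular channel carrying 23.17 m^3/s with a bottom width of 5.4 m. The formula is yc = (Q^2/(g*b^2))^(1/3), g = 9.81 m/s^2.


Using yc = (Q^2 / (g * b^2))^(1/3):
Q^2 = 23.17^2 = 536.85.
g * b^2 = 9.81 * 5.4^2 = 9.81 * 29.16 = 286.06.
Q^2 / (g*b^2) = 536.85 / 286.06 = 1.8767.
yc = 1.8767^(1/3) = 1.2335 m.

1.2335


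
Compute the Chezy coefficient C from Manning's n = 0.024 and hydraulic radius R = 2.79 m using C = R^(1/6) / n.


The Chezy coefficient relates to Manning's n through C = R^(1/6) / n.
R^(1/6) = 2.79^(1/6) = 1.186499.
C = 1.186499 / 0.024 = 49.44 m^(1/2)/s.

49.44


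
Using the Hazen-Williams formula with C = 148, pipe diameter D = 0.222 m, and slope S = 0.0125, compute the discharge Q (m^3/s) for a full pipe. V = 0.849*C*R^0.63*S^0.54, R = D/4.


For a full circular pipe, R = D/4 = 0.222/4 = 0.0555 m.
V = 0.849 * 148 * 0.0555^0.63 * 0.0125^0.54
  = 0.849 * 148 * 0.161772 * 0.093828
  = 1.9072 m/s.
Pipe area A = pi*D^2/4 = pi*0.222^2/4 = 0.0387 m^2.
Q = A * V = 0.0387 * 1.9072 = 0.0738 m^3/s.

0.0738


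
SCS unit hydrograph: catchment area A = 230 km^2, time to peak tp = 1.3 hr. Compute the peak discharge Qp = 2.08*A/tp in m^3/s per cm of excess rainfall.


SCS formula: Qp = 2.08 * A / tp.
Qp = 2.08 * 230 / 1.3
   = 478.4 / 1.3
   = 368.0 m^3/s per cm.

368.0


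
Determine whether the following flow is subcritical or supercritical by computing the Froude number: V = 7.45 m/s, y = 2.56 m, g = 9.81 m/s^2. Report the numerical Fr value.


The Froude number is defined as Fr = V / sqrt(g*y).
g*y = 9.81 * 2.56 = 25.1136.
sqrt(g*y) = sqrt(25.1136) = 5.0113.
Fr = 7.45 / 5.0113 = 1.4866.
Since Fr > 1, the flow is supercritical.

1.4866


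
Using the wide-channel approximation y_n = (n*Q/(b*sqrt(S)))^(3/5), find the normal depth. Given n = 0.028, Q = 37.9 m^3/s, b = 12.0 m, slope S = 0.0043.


We use the wide-channel approximation y_n = (n*Q/(b*sqrt(S)))^(3/5).
sqrt(S) = sqrt(0.0043) = 0.065574.
Numerator: n*Q = 0.028 * 37.9 = 1.0612.
Denominator: b*sqrt(S) = 12.0 * 0.065574 = 0.786888.
arg = 1.3486.
y_n = 1.3486^(3/5) = 1.1965 m.

1.1965


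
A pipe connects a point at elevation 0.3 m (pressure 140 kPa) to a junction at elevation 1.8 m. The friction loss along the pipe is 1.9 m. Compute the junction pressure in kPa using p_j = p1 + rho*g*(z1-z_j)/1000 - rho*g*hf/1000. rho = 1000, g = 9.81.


Junction pressure: p_j = p1 + rho*g*(z1 - z_j)/1000 - rho*g*hf/1000.
Elevation term = 1000*9.81*(0.3 - 1.8)/1000 = -14.715 kPa.
Friction term = 1000*9.81*1.9/1000 = 18.639 kPa.
p_j = 140 + -14.715 - 18.639 = 106.65 kPa.

106.65


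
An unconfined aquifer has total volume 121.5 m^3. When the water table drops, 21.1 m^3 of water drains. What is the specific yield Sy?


Specific yield Sy = Volume drained / Total volume.
Sy = 21.1 / 121.5
   = 0.1737.

0.1737


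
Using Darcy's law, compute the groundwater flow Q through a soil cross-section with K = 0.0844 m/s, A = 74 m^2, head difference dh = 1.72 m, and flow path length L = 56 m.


Darcy's law: Q = K * A * i, where i = dh/L.
Hydraulic gradient i = 1.72 / 56 = 0.030714.
Q = 0.0844 * 74 * 0.030714
  = 0.1918 m^3/s.

0.1918


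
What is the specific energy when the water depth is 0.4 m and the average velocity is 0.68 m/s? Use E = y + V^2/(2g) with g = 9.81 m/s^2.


Specific energy E = y + V^2/(2g).
Velocity head = V^2/(2g) = 0.68^2 / (2*9.81) = 0.4624 / 19.62 = 0.0236 m.
E = 0.4 + 0.0236 = 0.4236 m.

0.4236


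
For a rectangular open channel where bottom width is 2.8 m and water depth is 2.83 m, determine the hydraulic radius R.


For a rectangular section:
Flow area A = b * y = 2.8 * 2.83 = 7.92 m^2.
Wetted perimeter P = b + 2y = 2.8 + 2*2.83 = 8.46 m.
Hydraulic radius R = A/P = 7.92 / 8.46 = 0.9366 m.

0.9366


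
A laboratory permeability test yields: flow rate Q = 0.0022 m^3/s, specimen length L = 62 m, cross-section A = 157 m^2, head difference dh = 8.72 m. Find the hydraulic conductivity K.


From K = Q*L / (A*dh):
Numerator: Q*L = 0.0022 * 62 = 0.1364.
Denominator: A*dh = 157 * 8.72 = 1369.04.
K = 0.1364 / 1369.04 = 0.0001 m/s.

0.0001


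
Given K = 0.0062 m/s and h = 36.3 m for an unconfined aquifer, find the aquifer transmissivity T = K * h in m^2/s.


Transmissivity is defined as T = K * h.
T = 0.0062 * 36.3
  = 0.2251 m^2/s.

0.2251


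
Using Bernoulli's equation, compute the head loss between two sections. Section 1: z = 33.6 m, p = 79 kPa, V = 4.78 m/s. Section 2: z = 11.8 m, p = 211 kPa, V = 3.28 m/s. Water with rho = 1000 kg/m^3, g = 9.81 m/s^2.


Total head at each section: H = z + p/(rho*g) + V^2/(2g).
H1 = 33.6 + 79*1000/(1000*9.81) + 4.78^2/(2*9.81)
   = 33.6 + 8.053 + 1.1645
   = 42.818 m.
H2 = 11.8 + 211*1000/(1000*9.81) + 3.28^2/(2*9.81)
   = 11.8 + 21.509 + 0.5483
   = 33.857 m.
h_L = H1 - H2 = 42.818 - 33.857 = 8.961 m.

8.961


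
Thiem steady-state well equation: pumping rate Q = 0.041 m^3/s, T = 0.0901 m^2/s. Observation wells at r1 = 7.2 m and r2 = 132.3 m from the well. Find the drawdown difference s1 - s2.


Thiem equation: s1 - s2 = Q/(2*pi*T) * ln(r2/r1).
ln(r2/r1) = ln(132.3/7.2) = 2.911.
Q/(2*pi*T) = 0.041 / (2*pi*0.0901) = 0.041 / 0.5661 = 0.0724.
s1 - s2 = 0.0724 * 2.911 = 0.2108 m.

0.2108


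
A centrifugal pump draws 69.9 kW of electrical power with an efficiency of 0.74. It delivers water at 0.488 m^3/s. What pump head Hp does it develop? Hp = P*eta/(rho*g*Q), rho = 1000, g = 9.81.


Pump head formula: Hp = P * eta / (rho * g * Q).
Numerator: P * eta = 69.9 * 1000 * 0.74 = 51726.0 W.
Denominator: rho * g * Q = 1000 * 9.81 * 0.488 = 4787.28.
Hp = 51726.0 / 4787.28 = 10.8 m.

10.8


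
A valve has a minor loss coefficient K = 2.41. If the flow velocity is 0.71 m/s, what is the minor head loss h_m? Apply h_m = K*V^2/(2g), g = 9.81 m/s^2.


Minor loss formula: h_m = K * V^2/(2g).
V^2 = 0.71^2 = 0.5041.
V^2/(2g) = 0.5041 / 19.62 = 0.0257 m.
h_m = 2.41 * 0.0257 = 0.0619 m.

0.0619


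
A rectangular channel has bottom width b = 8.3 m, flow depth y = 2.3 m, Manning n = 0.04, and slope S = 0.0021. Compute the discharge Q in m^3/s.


For a rectangular channel, the cross-sectional area A = b * y = 8.3 * 2.3 = 19.09 m^2.
The wetted perimeter P = b + 2y = 8.3 + 2*2.3 = 12.9 m.
Hydraulic radius R = A/P = 19.09/12.9 = 1.4798 m.
Velocity V = (1/n)*R^(2/3)*S^(1/2) = (1/0.04)*1.4798^(2/3)*0.0021^(1/2) = 1.4877 m/s.
Discharge Q = A * V = 19.09 * 1.4877 = 28.401 m^3/s.

28.401


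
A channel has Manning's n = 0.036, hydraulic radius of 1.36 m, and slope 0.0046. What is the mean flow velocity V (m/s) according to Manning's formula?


Manning's equation gives V = (1/n) * R^(2/3) * S^(1/2).
First, compute R^(2/3) = 1.36^(2/3) = 1.2275.
Next, S^(1/2) = 0.0046^(1/2) = 0.067823.
Then 1/n = 1/0.036 = 27.78.
V = 27.78 * 1.2275 * 0.067823 = 2.3126 m/s.

2.3126


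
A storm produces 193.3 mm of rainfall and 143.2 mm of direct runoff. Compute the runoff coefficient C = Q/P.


The runoff coefficient C = runoff depth / rainfall depth.
C = 143.2 / 193.3
  = 0.7408.

0.7408


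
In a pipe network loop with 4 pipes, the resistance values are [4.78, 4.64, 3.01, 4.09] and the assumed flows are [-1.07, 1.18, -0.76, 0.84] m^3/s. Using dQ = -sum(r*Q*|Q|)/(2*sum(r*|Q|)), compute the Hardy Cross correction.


Numerator terms (r*Q*|Q|): 4.78*-1.07*|-1.07| = -5.4726; 4.64*1.18*|1.18| = 6.4607; 3.01*-0.76*|-0.76| = -1.7386; 4.09*0.84*|0.84| = 2.8859.
Sum of numerator = 2.1354.
Denominator terms (r*|Q|): 4.78*|-1.07| = 5.1146; 4.64*|1.18| = 5.4752; 3.01*|-0.76| = 2.2876; 4.09*|0.84| = 3.4356.
2 * sum of denominator = 2 * 16.313 = 32.626.
dQ = -2.1354 / 32.626 = -0.0655 m^3/s.

-0.0655


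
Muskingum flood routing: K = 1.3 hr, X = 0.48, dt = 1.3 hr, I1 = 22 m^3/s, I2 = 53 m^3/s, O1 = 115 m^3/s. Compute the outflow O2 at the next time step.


Muskingum coefficients:
denom = 2*K*(1-X) + dt = 2*1.3*(1-0.48) + 1.3 = 2.652.
C0 = (dt - 2*K*X)/denom = (1.3 - 2*1.3*0.48)/2.652 = 0.0196.
C1 = (dt + 2*K*X)/denom = (1.3 + 2*1.3*0.48)/2.652 = 0.9608.
C2 = (2*K*(1-X) - dt)/denom = 0.0196.
O2 = C0*I2 + C1*I1 + C2*O1
   = 0.0196*53 + 0.9608*22 + 0.0196*115
   = 24.43 m^3/s.

24.43


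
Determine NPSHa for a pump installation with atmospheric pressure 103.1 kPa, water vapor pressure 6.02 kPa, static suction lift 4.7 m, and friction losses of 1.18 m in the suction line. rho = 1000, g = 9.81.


NPSHa = p_atm/(rho*g) - z_s - hf_s - p_vap/(rho*g).
p_atm/(rho*g) = 103.1*1000 / (1000*9.81) = 10.51 m.
p_vap/(rho*g) = 6.02*1000 / (1000*9.81) = 0.614 m.
NPSHa = 10.51 - 4.7 - 1.18 - 0.614
      = 4.02 m.

4.02


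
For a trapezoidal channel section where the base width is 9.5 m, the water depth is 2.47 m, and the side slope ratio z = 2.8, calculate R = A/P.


For a trapezoidal section with side slope z:
A = (b + z*y)*y = (9.5 + 2.8*2.47)*2.47 = 40.548 m^2.
P = b + 2*y*sqrt(1 + z^2) = 9.5 + 2*2.47*sqrt(1 + 2.8^2) = 24.188 m.
R = A/P = 40.548 / 24.188 = 1.6764 m.

1.6764


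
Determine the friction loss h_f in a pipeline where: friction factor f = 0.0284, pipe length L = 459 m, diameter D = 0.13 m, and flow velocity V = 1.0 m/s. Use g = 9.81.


Darcy-Weisbach equation: h_f = f * (L/D) * V^2/(2g).
f * L/D = 0.0284 * 459/0.13 = 100.2738.
V^2/(2g) = 1.0^2 / (2*9.81) = 1.0 / 19.62 = 0.051 m.
h_f = 100.2738 * 0.051 = 5.111 m.

5.111


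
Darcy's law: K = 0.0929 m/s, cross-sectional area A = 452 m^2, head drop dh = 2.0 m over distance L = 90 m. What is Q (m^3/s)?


Darcy's law: Q = K * A * i, where i = dh/L.
Hydraulic gradient i = 2.0 / 90 = 0.022222.
Q = 0.0929 * 452 * 0.022222
  = 0.9331 m^3/s.

0.9331


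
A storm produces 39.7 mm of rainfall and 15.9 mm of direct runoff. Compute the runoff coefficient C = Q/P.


The runoff coefficient C = runoff depth / rainfall depth.
C = 15.9 / 39.7
  = 0.4005.

0.4005


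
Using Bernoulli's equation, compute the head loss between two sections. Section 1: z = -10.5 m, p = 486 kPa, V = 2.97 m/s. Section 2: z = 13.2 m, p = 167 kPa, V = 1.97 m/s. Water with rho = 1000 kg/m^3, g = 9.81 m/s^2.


Total head at each section: H = z + p/(rho*g) + V^2/(2g).
H1 = -10.5 + 486*1000/(1000*9.81) + 2.97^2/(2*9.81)
   = -10.5 + 49.541 + 0.4496
   = 39.491 m.
H2 = 13.2 + 167*1000/(1000*9.81) + 1.97^2/(2*9.81)
   = 13.2 + 17.023 + 0.1978
   = 30.421 m.
h_L = H1 - H2 = 39.491 - 30.421 = 9.07 m.

9.07


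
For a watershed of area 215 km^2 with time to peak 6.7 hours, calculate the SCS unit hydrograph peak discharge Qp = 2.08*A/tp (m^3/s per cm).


SCS formula: Qp = 2.08 * A / tp.
Qp = 2.08 * 215 / 6.7
   = 447.2 / 6.7
   = 66.75 m^3/s per cm.

66.75


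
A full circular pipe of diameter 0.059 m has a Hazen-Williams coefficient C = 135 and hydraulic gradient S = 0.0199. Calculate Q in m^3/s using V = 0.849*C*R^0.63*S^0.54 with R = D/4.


For a full circular pipe, R = D/4 = 0.059/4 = 0.0147 m.
V = 0.849 * 135 * 0.0147^0.63 * 0.0199^0.54
  = 0.849 * 135 * 0.0702 * 0.120609
  = 0.9704 m/s.
Pipe area A = pi*D^2/4 = pi*0.059^2/4 = 0.0027 m^2.
Q = A * V = 0.0027 * 0.9704 = 0.0027 m^3/s.

0.0027


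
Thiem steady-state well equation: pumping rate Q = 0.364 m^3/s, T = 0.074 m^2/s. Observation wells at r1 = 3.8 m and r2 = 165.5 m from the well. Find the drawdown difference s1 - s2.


Thiem equation: s1 - s2 = Q/(2*pi*T) * ln(r2/r1).
ln(r2/r1) = ln(165.5/3.8) = 3.774.
Q/(2*pi*T) = 0.364 / (2*pi*0.074) = 0.364 / 0.465 = 0.7829.
s1 - s2 = 0.7829 * 3.774 = 2.9545 m.

2.9545


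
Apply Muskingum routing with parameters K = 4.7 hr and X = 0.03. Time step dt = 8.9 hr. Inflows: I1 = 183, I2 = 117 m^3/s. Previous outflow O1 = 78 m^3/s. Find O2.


Muskingum coefficients:
denom = 2*K*(1-X) + dt = 2*4.7*(1-0.03) + 8.9 = 18.018.
C0 = (dt - 2*K*X)/denom = (8.9 - 2*4.7*0.03)/18.018 = 0.4783.
C1 = (dt + 2*K*X)/denom = (8.9 + 2*4.7*0.03)/18.018 = 0.5096.
C2 = (2*K*(1-X) - dt)/denom = 0.0121.
O2 = C0*I2 + C1*I1 + C2*O1
   = 0.4783*117 + 0.5096*183 + 0.0121*78
   = 150.16 m^3/s.

150.16


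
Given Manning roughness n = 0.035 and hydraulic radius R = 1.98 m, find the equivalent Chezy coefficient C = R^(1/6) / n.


The Chezy coefficient relates to Manning's n through C = R^(1/6) / n.
R^(1/6) = 1.98^(1/6) = 1.120583.
C = 1.120583 / 0.035 = 32.02 m^(1/2)/s.

32.02


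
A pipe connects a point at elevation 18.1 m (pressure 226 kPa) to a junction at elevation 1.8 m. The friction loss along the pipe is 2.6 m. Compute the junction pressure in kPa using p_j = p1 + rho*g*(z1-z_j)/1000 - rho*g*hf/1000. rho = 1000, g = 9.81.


Junction pressure: p_j = p1 + rho*g*(z1 - z_j)/1000 - rho*g*hf/1000.
Elevation term = 1000*9.81*(18.1 - 1.8)/1000 = 159.903 kPa.
Friction term = 1000*9.81*2.6/1000 = 25.506 kPa.
p_j = 226 + 159.903 - 25.506 = 360.4 kPa.

360.4


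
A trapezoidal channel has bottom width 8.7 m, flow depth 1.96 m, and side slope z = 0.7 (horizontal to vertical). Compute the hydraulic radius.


For a trapezoidal section with side slope z:
A = (b + z*y)*y = (8.7 + 0.7*1.96)*1.96 = 19.741 m^2.
P = b + 2*y*sqrt(1 + z^2) = 8.7 + 2*1.96*sqrt(1 + 0.7^2) = 13.485 m.
R = A/P = 19.741 / 13.485 = 1.4639 m.

1.4639


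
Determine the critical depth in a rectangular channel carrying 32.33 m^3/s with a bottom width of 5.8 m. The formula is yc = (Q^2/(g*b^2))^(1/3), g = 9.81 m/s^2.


Using yc = (Q^2 / (g * b^2))^(1/3):
Q^2 = 32.33^2 = 1045.23.
g * b^2 = 9.81 * 5.8^2 = 9.81 * 33.64 = 330.01.
Q^2 / (g*b^2) = 1045.23 / 330.01 = 3.1673.
yc = 3.1673^(1/3) = 1.4686 m.

1.4686


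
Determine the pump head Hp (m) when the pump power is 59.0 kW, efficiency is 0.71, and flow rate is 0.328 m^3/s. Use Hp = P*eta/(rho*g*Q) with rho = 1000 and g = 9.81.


Pump head formula: Hp = P * eta / (rho * g * Q).
Numerator: P * eta = 59.0 * 1000 * 0.71 = 41890.0 W.
Denominator: rho * g * Q = 1000 * 9.81 * 0.328 = 3217.68.
Hp = 41890.0 / 3217.68 = 13.02 m.

13.02


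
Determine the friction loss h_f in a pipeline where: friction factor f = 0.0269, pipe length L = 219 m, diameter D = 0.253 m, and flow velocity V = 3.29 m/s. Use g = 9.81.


Darcy-Weisbach equation: h_f = f * (L/D) * V^2/(2g).
f * L/D = 0.0269 * 219/0.253 = 23.285.
V^2/(2g) = 3.29^2 / (2*9.81) = 10.8241 / 19.62 = 0.5517 m.
h_f = 23.285 * 0.5517 = 12.846 m.

12.846


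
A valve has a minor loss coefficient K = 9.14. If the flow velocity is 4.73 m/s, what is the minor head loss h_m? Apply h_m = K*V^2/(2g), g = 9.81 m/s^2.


Minor loss formula: h_m = K * V^2/(2g).
V^2 = 4.73^2 = 22.3729.
V^2/(2g) = 22.3729 / 19.62 = 1.1403 m.
h_m = 9.14 * 1.1403 = 10.4224 m.

10.4224


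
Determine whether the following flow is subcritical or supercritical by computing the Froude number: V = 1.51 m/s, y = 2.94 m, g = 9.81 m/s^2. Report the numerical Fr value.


The Froude number is defined as Fr = V / sqrt(g*y).
g*y = 9.81 * 2.94 = 28.8414.
sqrt(g*y) = sqrt(28.8414) = 5.3704.
Fr = 1.51 / 5.3704 = 0.2812.
Since Fr < 1, the flow is subcritical.

0.2812


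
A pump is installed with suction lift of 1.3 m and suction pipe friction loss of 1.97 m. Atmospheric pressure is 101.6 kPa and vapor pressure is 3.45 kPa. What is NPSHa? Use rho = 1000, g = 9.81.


NPSHa = p_atm/(rho*g) - z_s - hf_s - p_vap/(rho*g).
p_atm/(rho*g) = 101.6*1000 / (1000*9.81) = 10.357 m.
p_vap/(rho*g) = 3.45*1000 / (1000*9.81) = 0.352 m.
NPSHa = 10.357 - 1.3 - 1.97 - 0.352
      = 6.74 m.

6.74


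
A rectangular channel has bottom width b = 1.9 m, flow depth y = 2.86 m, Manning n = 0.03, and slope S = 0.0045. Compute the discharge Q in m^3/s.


For a rectangular channel, the cross-sectional area A = b * y = 1.9 * 2.86 = 5.43 m^2.
The wetted perimeter P = b + 2y = 1.9 + 2*2.86 = 7.62 m.
Hydraulic radius R = A/P = 5.43/7.62 = 0.7131 m.
Velocity V = (1/n)*R^(2/3)*S^(1/2) = (1/0.03)*0.7131^(2/3)*0.0045^(1/2) = 1.7848 m/s.
Discharge Q = A * V = 5.43 * 1.7848 = 9.699 m^3/s.

9.699


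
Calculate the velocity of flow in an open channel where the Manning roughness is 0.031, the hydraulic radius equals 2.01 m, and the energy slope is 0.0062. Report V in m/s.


Manning's equation gives V = (1/n) * R^(2/3) * S^(1/2).
First, compute R^(2/3) = 2.01^(2/3) = 1.5927.
Next, S^(1/2) = 0.0062^(1/2) = 0.07874.
Then 1/n = 1/0.031 = 32.26.
V = 32.26 * 1.5927 * 0.07874 = 4.0454 m/s.

4.0454


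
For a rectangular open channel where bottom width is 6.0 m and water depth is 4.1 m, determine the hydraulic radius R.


For a rectangular section:
Flow area A = b * y = 6.0 * 4.1 = 24.6 m^2.
Wetted perimeter P = b + 2y = 6.0 + 2*4.1 = 14.2 m.
Hydraulic radius R = A/P = 24.6 / 14.2 = 1.7324 m.

1.7324


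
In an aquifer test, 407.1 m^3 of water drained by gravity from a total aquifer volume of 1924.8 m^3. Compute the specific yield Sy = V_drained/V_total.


Specific yield Sy = Volume drained / Total volume.
Sy = 407.1 / 1924.8
   = 0.2115.

0.2115


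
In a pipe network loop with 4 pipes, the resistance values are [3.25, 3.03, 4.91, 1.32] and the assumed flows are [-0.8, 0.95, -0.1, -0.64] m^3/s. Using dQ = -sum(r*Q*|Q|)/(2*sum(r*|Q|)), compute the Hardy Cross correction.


Numerator terms (r*Q*|Q|): 3.25*-0.8*|-0.8| = -2.08; 3.03*0.95*|0.95| = 2.7346; 4.91*-0.1*|-0.1| = -0.0491; 1.32*-0.64*|-0.64| = -0.5407.
Sum of numerator = 0.0648.
Denominator terms (r*|Q|): 3.25*|-0.8| = 2.6; 3.03*|0.95| = 2.8785; 4.91*|-0.1| = 0.491; 1.32*|-0.64| = 0.8448.
2 * sum of denominator = 2 * 6.8143 = 13.6286.
dQ = -0.0648 / 13.6286 = -0.0048 m^3/s.

-0.0048


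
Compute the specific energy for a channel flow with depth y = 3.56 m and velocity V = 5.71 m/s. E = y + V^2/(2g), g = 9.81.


Specific energy E = y + V^2/(2g).
Velocity head = V^2/(2g) = 5.71^2 / (2*9.81) = 32.6041 / 19.62 = 1.6618 m.
E = 3.56 + 1.6618 = 5.2218 m.

5.2218


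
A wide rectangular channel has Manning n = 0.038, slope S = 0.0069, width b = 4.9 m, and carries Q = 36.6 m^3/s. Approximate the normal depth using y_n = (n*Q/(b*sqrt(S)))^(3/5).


We use the wide-channel approximation y_n = (n*Q/(b*sqrt(S)))^(3/5).
sqrt(S) = sqrt(0.0069) = 0.083066.
Numerator: n*Q = 0.038 * 36.6 = 1.3908.
Denominator: b*sqrt(S) = 4.9 * 0.083066 = 0.407023.
arg = 3.417.
y_n = 3.417^(3/5) = 2.0902 m.

2.0902


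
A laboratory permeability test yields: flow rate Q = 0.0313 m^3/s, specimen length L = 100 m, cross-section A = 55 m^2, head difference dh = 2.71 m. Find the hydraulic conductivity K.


From K = Q*L / (A*dh):
Numerator: Q*L = 0.0313 * 100 = 3.13.
Denominator: A*dh = 55 * 2.71 = 149.05.
K = 3.13 / 149.05 = 0.021 m/s.

0.021


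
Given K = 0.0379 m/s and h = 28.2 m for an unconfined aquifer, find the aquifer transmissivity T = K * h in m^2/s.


Transmissivity is defined as T = K * h.
T = 0.0379 * 28.2
  = 1.0688 m^2/s.

1.0688


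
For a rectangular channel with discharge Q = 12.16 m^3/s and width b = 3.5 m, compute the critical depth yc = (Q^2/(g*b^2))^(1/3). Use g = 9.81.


Using yc = (Q^2 / (g * b^2))^(1/3):
Q^2 = 12.16^2 = 147.87.
g * b^2 = 9.81 * 3.5^2 = 9.81 * 12.25 = 120.17.
Q^2 / (g*b^2) = 147.87 / 120.17 = 1.2305.
yc = 1.2305^(1/3) = 1.0716 m.

1.0716


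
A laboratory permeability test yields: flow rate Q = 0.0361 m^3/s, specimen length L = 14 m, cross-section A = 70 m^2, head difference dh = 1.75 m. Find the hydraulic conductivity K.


From K = Q*L / (A*dh):
Numerator: Q*L = 0.0361 * 14 = 0.5054.
Denominator: A*dh = 70 * 1.75 = 122.5.
K = 0.5054 / 122.5 = 0.004126 m/s.

0.004126


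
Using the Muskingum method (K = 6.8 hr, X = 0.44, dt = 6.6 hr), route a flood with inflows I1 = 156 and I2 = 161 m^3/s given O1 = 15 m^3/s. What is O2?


Muskingum coefficients:
denom = 2*K*(1-X) + dt = 2*6.8*(1-0.44) + 6.6 = 14.216.
C0 = (dt - 2*K*X)/denom = (6.6 - 2*6.8*0.44)/14.216 = 0.0433.
C1 = (dt + 2*K*X)/denom = (6.6 + 2*6.8*0.44)/14.216 = 0.8852.
C2 = (2*K*(1-X) - dt)/denom = 0.0715.
O2 = C0*I2 + C1*I1 + C2*O1
   = 0.0433*161 + 0.8852*156 + 0.0715*15
   = 146.14 m^3/s.

146.14


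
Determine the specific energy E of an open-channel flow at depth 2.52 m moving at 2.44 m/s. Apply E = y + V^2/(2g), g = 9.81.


Specific energy E = y + V^2/(2g).
Velocity head = V^2/(2g) = 2.44^2 / (2*9.81) = 5.9536 / 19.62 = 0.3034 m.
E = 2.52 + 0.3034 = 2.8234 m.

2.8234


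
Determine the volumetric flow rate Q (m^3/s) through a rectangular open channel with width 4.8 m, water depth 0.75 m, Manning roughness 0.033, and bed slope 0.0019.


For a rectangular channel, the cross-sectional area A = b * y = 4.8 * 0.75 = 3.6 m^2.
The wetted perimeter P = b + 2y = 4.8 + 2*0.75 = 6.3 m.
Hydraulic radius R = A/P = 3.6/6.3 = 0.5714 m.
Velocity V = (1/n)*R^(2/3)*S^(1/2) = (1/0.033)*0.5714^(2/3)*0.0019^(1/2) = 0.9096 m/s.
Discharge Q = A * V = 3.6 * 0.9096 = 3.274 m^3/s.

3.274


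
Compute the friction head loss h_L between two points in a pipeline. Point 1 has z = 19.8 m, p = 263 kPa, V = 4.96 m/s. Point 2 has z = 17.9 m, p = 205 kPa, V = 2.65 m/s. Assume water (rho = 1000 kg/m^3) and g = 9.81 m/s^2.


Total head at each section: H = z + p/(rho*g) + V^2/(2g).
H1 = 19.8 + 263*1000/(1000*9.81) + 4.96^2/(2*9.81)
   = 19.8 + 26.809 + 1.2539
   = 47.863 m.
H2 = 17.9 + 205*1000/(1000*9.81) + 2.65^2/(2*9.81)
   = 17.9 + 20.897 + 0.3579
   = 39.155 m.
h_L = H1 - H2 = 47.863 - 39.155 = 8.708 m.

8.708


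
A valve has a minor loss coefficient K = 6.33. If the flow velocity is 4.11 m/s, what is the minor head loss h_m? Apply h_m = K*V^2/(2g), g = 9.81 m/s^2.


Minor loss formula: h_m = K * V^2/(2g).
V^2 = 4.11^2 = 16.8921.
V^2/(2g) = 16.8921 / 19.62 = 0.861 m.
h_m = 6.33 * 0.861 = 5.4499 m.

5.4499


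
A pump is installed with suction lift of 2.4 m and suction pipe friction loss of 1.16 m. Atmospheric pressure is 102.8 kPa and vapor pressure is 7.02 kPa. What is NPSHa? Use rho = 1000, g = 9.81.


NPSHa = p_atm/(rho*g) - z_s - hf_s - p_vap/(rho*g).
p_atm/(rho*g) = 102.8*1000 / (1000*9.81) = 10.479 m.
p_vap/(rho*g) = 7.02*1000 / (1000*9.81) = 0.716 m.
NPSHa = 10.479 - 2.4 - 1.16 - 0.716
      = 6.2 m.

6.2


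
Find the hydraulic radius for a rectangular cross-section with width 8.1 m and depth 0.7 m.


For a rectangular section:
Flow area A = b * y = 8.1 * 0.7 = 5.67 m^2.
Wetted perimeter P = b + 2y = 8.1 + 2*0.7 = 9.5 m.
Hydraulic radius R = A/P = 5.67 / 9.5 = 0.5968 m.

0.5968


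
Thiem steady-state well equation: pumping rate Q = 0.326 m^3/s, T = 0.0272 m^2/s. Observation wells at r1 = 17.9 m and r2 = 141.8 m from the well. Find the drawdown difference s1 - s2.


Thiem equation: s1 - s2 = Q/(2*pi*T) * ln(r2/r1).
ln(r2/r1) = ln(141.8/17.9) = 2.0696.
Q/(2*pi*T) = 0.326 / (2*pi*0.0272) = 0.326 / 0.1709 = 1.9075.
s1 - s2 = 1.9075 * 2.0696 = 3.9478 m.

3.9478


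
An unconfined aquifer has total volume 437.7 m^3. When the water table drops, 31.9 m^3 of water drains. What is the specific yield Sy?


Specific yield Sy = Volume drained / Total volume.
Sy = 31.9 / 437.7
   = 0.0729.

0.0729


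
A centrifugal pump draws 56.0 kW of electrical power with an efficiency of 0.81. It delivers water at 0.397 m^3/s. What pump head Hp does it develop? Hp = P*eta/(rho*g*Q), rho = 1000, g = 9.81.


Pump head formula: Hp = P * eta / (rho * g * Q).
Numerator: P * eta = 56.0 * 1000 * 0.81 = 45360.0 W.
Denominator: rho * g * Q = 1000 * 9.81 * 0.397 = 3894.57.
Hp = 45360.0 / 3894.57 = 11.65 m.

11.65


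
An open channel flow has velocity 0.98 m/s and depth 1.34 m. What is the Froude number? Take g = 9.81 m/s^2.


The Froude number is defined as Fr = V / sqrt(g*y).
g*y = 9.81 * 1.34 = 13.1454.
sqrt(g*y) = sqrt(13.1454) = 3.6257.
Fr = 0.98 / 3.6257 = 0.2703.

0.2703


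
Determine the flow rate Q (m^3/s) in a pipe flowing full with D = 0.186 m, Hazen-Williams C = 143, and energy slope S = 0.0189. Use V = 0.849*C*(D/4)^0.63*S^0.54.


For a full circular pipe, R = D/4 = 0.186/4 = 0.0465 m.
V = 0.849 * 143 * 0.0465^0.63 * 0.0189^0.54
  = 0.849 * 143 * 0.144709 * 0.117298
  = 2.0608 m/s.
Pipe area A = pi*D^2/4 = pi*0.186^2/4 = 0.0272 m^2.
Q = A * V = 0.0272 * 2.0608 = 0.056 m^3/s.

0.056


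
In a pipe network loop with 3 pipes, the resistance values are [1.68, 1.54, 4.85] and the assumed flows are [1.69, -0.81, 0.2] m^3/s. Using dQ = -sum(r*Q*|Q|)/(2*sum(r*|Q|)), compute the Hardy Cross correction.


Numerator terms (r*Q*|Q|): 1.68*1.69*|1.69| = 4.7982; 1.54*-0.81*|-0.81| = -1.0104; 4.85*0.2*|0.2| = 0.194.
Sum of numerator = 3.9819.
Denominator terms (r*|Q|): 1.68*|1.69| = 2.8392; 1.54*|-0.81| = 1.2474; 4.85*|0.2| = 0.97.
2 * sum of denominator = 2 * 5.0566 = 10.1132.
dQ = -3.9819 / 10.1132 = -0.3937 m^3/s.

-0.3937


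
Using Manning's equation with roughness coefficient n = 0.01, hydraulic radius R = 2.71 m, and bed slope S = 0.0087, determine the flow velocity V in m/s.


Manning's equation gives V = (1/n) * R^(2/3) * S^(1/2).
First, compute R^(2/3) = 2.71^(2/3) = 1.9438.
Next, S^(1/2) = 0.0087^(1/2) = 0.093274.
Then 1/n = 1/0.01 = 100.0.
V = 100.0 * 1.9438 * 0.093274 = 18.1303 m/s.

18.1303


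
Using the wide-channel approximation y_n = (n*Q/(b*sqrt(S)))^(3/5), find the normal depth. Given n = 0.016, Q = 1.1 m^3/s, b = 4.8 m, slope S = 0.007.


We use the wide-channel approximation y_n = (n*Q/(b*sqrt(S)))^(3/5).
sqrt(S) = sqrt(0.007) = 0.083666.
Numerator: n*Q = 0.016 * 1.1 = 0.0176.
Denominator: b*sqrt(S) = 4.8 * 0.083666 = 0.401597.
arg = 0.0438.
y_n = 0.0438^(3/5) = 0.1531 m.

0.1531


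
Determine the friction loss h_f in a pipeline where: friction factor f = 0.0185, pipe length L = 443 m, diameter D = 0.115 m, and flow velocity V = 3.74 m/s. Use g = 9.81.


Darcy-Weisbach equation: h_f = f * (L/D) * V^2/(2g).
f * L/D = 0.0185 * 443/0.115 = 71.2652.
V^2/(2g) = 3.74^2 / (2*9.81) = 13.9876 / 19.62 = 0.7129 m.
h_f = 71.2652 * 0.7129 = 50.807 m.

50.807


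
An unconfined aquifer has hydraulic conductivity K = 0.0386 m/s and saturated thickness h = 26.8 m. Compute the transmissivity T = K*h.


Transmissivity is defined as T = K * h.
T = 0.0386 * 26.8
  = 1.0345 m^2/s.

1.0345


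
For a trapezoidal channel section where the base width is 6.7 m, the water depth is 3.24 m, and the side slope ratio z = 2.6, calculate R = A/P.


For a trapezoidal section with side slope z:
A = (b + z*y)*y = (6.7 + 2.6*3.24)*3.24 = 49.002 m^2.
P = b + 2*y*sqrt(1 + z^2) = 6.7 + 2*3.24*sqrt(1 + 2.6^2) = 24.751 m.
R = A/P = 49.002 / 24.751 = 1.9798 m.

1.9798
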